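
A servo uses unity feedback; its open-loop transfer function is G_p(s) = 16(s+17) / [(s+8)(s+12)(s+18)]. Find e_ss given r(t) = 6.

5.184

System type = 0 (no poles at s=0).
K_p = lim_{s→0} G_p(s) = 16·17 / (8·12·18) = 17/108.
e_ss = 6/(1 + K_p) = 6/(125/108) = 5.184.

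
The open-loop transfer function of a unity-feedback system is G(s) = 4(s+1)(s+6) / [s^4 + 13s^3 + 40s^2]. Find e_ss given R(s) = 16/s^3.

80/3

Factoring s^2 from the denominator leaves a polynomial with constant term 40, so the system is type 2.
K_a = lim_{s→0} s^2·G(s) = 4·1·6 / 40 = 0.6.
r(t) = 8t^2 gives R(s) = 16/s^3.
e_ss = 16/K_a = 16/0.6 = 80/3.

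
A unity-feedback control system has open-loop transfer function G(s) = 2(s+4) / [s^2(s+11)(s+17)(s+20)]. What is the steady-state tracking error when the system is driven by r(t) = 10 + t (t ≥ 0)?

0

System type = 2 (two poles at s=0). Treating each term separately:
  • 10: tracked with zero error.
  • t: tracked with zero error.
Total e_ss = 0.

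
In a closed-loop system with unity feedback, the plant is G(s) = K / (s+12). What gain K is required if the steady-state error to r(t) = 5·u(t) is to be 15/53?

200

The open loop has no poles at the origin → type 0 system.
K_p = lim_{s→0} G(s) = K / (12) = (1/12)·K.
e_ss = 5/(1 + K_p) = 15/53 ⇒ 1 + (1/12)·K = 53/3 ⇒ K = 200.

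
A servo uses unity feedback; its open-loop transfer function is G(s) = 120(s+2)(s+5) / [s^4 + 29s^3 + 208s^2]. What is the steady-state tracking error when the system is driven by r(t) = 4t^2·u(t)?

104/75

Lowest-order denominator term is 208s^2, so the open loop has 2 poles at the origin → type 2 system.
K_a = lim_{s→0} s^2·G(s) = 120·2·5 / 208 = 75/13.
r(t) = 4t^2 gives R(s) = 8/s^3.
e_ss = 8/K_a = 8/(75/13) = 104/75.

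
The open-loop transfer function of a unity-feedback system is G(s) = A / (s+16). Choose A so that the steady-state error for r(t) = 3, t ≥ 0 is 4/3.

20

The open loop has no poles at the origin → type 0 system.
K_p = lim_{s→0} G(s) = A / (16) = 0.0625·A.
e_ss = 3/(1 + K_p) = 4/3 ⇒ 1 + 0.0625·A = 2.25 ⇒ A = 20.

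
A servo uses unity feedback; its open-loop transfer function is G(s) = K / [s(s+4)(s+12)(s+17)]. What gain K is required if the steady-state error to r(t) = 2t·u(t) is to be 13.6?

120

One free integrator in G(s): this is a type 1 system.
K_v = lim_{s→0} s·G(s) = K / (4·12·17) = (1/816)·K.
e_ss = 2/K_v = 13.6 ⇒ K_v = 5/34 ⇒ K = (5/34)/(1/816) = 120.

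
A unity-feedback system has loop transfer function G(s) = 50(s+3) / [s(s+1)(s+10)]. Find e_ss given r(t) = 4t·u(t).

G(s) has one factor of s in the denominator, so the system is type 1.
K_v = lim_{s→0} s·G(s) = 50·3 / (1·10) = 15.
e_ss = 4/K_v = 4/15.

4/15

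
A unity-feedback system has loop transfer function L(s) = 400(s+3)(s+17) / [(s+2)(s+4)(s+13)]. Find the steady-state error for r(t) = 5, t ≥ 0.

65/2563

System type = 0 (no poles at s=0).
K_p = lim_{s→0} L(s) = 400·3·17 / (2·4·13) = 2550/13.
e_ss = 5/(1 + K_p) = 5/(2563/13) = 65/2563.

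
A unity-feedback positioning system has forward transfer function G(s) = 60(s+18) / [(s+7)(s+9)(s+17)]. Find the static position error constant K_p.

System type = 0 (no poles at s=0).
K_p = lim_{s→0} G(s) = 60·18 / (7·9·17) = 120/119.

120/119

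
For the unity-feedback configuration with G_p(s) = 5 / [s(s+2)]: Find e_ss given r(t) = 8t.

3.2

G_p(s) has one factor of s in the denominator, so the system is type 1.
K_v = lim_{s→0} s·G_p(s) = 5 / (2) = 2.5.
e_ss = 8/K_v = 8/2.5 = 3.2.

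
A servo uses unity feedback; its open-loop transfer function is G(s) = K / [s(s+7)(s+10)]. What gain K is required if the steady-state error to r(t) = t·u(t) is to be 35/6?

System type = 1 (one pole at s=0).
K_v = lim_{s→0} s·G(s) = K / (7·10) = (1/70)·K.
e_ss = 1/K_v = 35/6 ⇒ K_v = 6/35 ⇒ K = (6/35)/(1/70) = 12.

12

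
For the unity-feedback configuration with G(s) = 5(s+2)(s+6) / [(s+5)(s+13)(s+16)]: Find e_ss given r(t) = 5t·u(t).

The open loop has no poles at the origin → type 0 system.
K_v = lim_{s→0} s·G(s) = 0; the steady-state error to this ramp input grows without bound.

infinity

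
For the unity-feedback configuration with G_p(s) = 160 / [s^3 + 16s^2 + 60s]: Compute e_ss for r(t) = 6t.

Lowest-order denominator term is 60s, so the open loop has 1 pole at the origin → type 1 system.
K_v = lim_{s→0} s·G_p(s) = 160 / 60 = 8/3.
e_ss = 6/K_v = 6/(8/3) = 2.25.

2.25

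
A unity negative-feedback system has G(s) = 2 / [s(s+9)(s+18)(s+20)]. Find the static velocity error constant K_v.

1/1620

One free integrator in G(s): this is a type 1 system.
K_v = lim_{s→0} s·G(s) = 2 / (9·18·20) = 1/1620.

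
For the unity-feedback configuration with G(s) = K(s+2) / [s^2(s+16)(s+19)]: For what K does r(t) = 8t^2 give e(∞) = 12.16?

200

System type = 2 (two poles at s=0).
K_a = lim_{s→0} s^2·G(s) = K·2 / (16·19) = (1/152)·K.
e_ss = 16/K_a = 12.16 ⇒ K_a = 25/19 ⇒ K = (25/19)/(1/152) = 200.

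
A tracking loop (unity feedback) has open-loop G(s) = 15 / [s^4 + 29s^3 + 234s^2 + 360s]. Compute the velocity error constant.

1/24

The denominator has no term below 360s — 1 pole at s=0, type 1.
K_v = lim_{s→0} s·G(s) = 15 / 360 = 1/24.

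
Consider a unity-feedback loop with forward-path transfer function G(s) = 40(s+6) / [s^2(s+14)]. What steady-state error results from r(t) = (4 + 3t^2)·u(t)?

The open loop has two poles at the origin → type 2 system. Treating each term separately:
  • 4: tracked with zero error.
  • 3t^2: e_ss = 6/K_a with K_a=120/7 → 0.35.
Total e_ss = 0.35.

0.35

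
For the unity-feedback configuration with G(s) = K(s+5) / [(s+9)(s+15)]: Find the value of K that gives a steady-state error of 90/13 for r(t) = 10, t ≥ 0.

12

System type = 0 (no poles at s=0).
K_p = lim_{s→0} G(s) = K·5 / (9·15) = (1/27)·K.
e_ss = 10/(1 + K_p) = 90/13 ⇒ 1 + (1/27)·K = 13/9 ⇒ K = 12.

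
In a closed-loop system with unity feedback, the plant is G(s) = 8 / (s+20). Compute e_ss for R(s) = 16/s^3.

G(s) has no factors of s in the denominator, so the system is type 0.
K_a = lim_{s→0} s^2·G(s) = 0; the steady-state error to this parabolic input grows without bound.

infinity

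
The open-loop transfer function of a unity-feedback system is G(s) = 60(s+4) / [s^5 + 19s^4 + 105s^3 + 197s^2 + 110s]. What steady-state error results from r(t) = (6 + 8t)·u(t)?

11/3

Factoring s from the denominator leaves a polynomial with constant term 110, so the system is type 1. Taking each input component in turn:
  • 6: tracked with zero error.
  • 8t: e_ss = 8/K_v with K_v=24/11 → 11/3.
Total e_ss = 11/3.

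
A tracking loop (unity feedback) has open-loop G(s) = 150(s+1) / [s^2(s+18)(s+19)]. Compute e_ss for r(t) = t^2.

The open loop has two poles at the origin → type 2 system.
K_a = lim_{s→0} s^2·G(s) = 150·1 / (18·19) = 25/57.
r(t) = t^2 gives R(s) = 2/s^3.
e_ss = 2/K_a = 2/(25/57) = 4.56.

4.56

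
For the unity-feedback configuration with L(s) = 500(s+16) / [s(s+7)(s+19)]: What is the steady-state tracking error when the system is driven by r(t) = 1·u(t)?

0

L(s) has one factor of s in the denominator, so the system is type 1.
K_p = ∞ for a type-1 system; e_ss to a step is zero.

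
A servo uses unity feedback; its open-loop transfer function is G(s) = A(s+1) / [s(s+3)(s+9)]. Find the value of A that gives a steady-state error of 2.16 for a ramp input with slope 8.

G(s) has one factor of s in the denominator, so the system is type 1.
K_v = lim_{s→0} s·G(s) = A·1 / (3·9) = (1/27)·A.
e_ss = 8/K_v = 2.16 ⇒ K_v = 100/27 ⇒ A = (100/27)/(1/27) = 100.

100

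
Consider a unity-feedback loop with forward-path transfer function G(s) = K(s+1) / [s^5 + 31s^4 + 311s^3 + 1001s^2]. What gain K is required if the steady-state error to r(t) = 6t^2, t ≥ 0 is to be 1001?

12

Lowest-order denominator term is 1001s^2, so the open loop has 2 poles at the origin → type 2 system.
K_a = lim_{s→0} s^2·G(s) = K·1 / 1001 = (1/1001)·K.
e_ss = 12/K_a = 1001 ⇒ K_a = 12/1001 ⇒ K = (12/1001)/(1/1001) = 12.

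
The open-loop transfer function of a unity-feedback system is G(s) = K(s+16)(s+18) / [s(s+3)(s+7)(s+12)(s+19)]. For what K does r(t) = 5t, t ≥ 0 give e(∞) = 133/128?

80

One free integrator in G(s): this is a type 1 system.
K_v = lim_{s→0} s·G(s) = K·16·18 / (3·7·12·19) = (8/133)·K.
e_ss = 5/K_v = 133/128 ⇒ K_v = 640/133 ⇒ K = (640/133)/(8/133) = 80.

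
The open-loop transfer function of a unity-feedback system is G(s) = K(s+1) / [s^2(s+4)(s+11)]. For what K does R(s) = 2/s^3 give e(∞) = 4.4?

The open loop has two poles at the origin → type 2 system.
K_a = lim_{s→0} s^2·G(s) = K·1 / (4·11) = (1/44)·K.
e_ss = 2/K_a = 4.4 ⇒ K_a = 5/11 ⇒ K = (5/11)/(1/44) = 20.

20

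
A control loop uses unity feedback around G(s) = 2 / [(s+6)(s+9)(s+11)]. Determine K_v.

0

G(s) has no factors of s in the denominator, so the system is type 0.
K_v = lim_{s→0} s·G(s) = 0 (the extra factor of s kills the finite limit).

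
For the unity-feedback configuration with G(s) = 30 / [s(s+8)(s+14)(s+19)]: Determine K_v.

15/1064

The open loop has one pole at the origin → type 1 system.
K_v = lim_{s→0} s·G(s) = 30 / (8·14·19) = 15/1064.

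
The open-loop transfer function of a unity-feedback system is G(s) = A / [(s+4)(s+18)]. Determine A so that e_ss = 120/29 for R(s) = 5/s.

The open loop has no poles at the origin → type 0 system.
K_p = lim_{s→0} G(s) = A / (4·18) = (1/72)·A.
e_ss = 5/(1 + K_p) = 120/29 ⇒ 1 + (1/72)·A = 29/24 ⇒ A = 15.

15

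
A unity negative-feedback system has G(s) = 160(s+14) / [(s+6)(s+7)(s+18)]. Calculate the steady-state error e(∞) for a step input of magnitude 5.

G(s) has no factors of s in the denominator, so the system is type 0.
K_p = lim_{s→0} G(s) = 160·14 / (6·7·18) = 80/27.
e_ss = 5/(1 + K_p) = 5/(107/27) = 135/107.

135/107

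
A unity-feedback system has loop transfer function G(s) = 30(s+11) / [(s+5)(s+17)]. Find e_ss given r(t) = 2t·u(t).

No free integrators in G(s): this is a type 0 system.
For a type-0 system K_v = 0, so e_ss to a ramp input is unbounded.

infinity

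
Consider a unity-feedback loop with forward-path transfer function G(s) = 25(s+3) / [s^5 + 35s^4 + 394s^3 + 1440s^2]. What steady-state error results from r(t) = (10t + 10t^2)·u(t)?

384

Factoring s^2 from the denominator leaves a polynomial with constant term 1440, so the system is type 2. Treating each term separately:
  • 10t: tracked with zero error.
  • 10t^2: e_ss = 20/K_a with K_a=5/96 → 384.
Total e_ss = 384.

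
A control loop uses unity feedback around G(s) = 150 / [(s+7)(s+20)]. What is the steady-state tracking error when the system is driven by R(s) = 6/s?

84/29

G(s) has no factors of s in the denominator, so the system is type 0.
K_p = lim_{s→0} G(s) = 150 / (7·20) = 15/14.
e_ss = 6/(1 + K_p) = 6/(29/14) = 84/29.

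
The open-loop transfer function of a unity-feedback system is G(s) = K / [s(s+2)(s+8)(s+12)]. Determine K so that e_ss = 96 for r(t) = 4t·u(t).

System type = 1 (one pole at s=0).
K_v = lim_{s→0} s·G(s) = K / (2·8·12) = (1/192)·K.
e_ss = 4/K_v = 96 ⇒ K_v = 1/24 ⇒ K = (1/24)/(1/192) = 8.

8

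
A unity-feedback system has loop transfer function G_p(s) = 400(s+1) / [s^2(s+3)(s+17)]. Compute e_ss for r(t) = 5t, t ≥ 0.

0

System type = 2 (two poles at s=0).
A type-2 system has K_v = ∞, so it tracks a ramp input with zero steady-state error.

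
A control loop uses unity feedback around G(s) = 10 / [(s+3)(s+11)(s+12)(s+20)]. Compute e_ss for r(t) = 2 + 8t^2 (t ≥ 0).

infinity

No free integrators in G(s): this is a type 0 system. Treating each term separately:
  • 2: e_ss = 2/(1+K_p) with K_p=1/792 → 1584/793.
  • 8t^2: a type-0 system cannot track it, e_ss → ∞.
The unbounded component dominates.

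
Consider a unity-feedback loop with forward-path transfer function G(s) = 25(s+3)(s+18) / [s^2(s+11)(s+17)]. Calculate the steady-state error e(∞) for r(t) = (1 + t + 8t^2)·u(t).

1496/675

Two free integrators in G(s): this is a type 2 system. Taking each input component in turn:
  • 1: tracked with zero error.
  • t: tracked with zero error.
  • 8t^2: e_ss = 16/K_a with K_a=1350/187 → 1496/675.
Total e_ss = 1496/675.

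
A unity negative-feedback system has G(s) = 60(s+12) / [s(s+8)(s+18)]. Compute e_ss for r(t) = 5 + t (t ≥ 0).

System type = 1 (one pole at s=0). Treating each term separately:
  • 5: tracked with zero error.
  • t: e_ss = 1/K_v with K_v=5 → 0.2.
Total e_ss = 0.2.

0.2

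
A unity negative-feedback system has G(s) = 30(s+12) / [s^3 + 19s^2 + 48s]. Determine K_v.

Lowest-order denominator term is 48s, so the open loop has 1 pole at the origin → type 1 system.
K_v = lim_{s→0} s·G(s) = 30·12 / 48 = 7.5.

7.5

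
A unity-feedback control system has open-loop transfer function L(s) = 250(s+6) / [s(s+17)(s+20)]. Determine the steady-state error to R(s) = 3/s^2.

L(s) has one factor of s in the denominator, so the system is type 1.
K_v = lim_{s→0} s·L(s) = 250·6 / (17·20) = 75/17.
e_ss = 3/K_v = 3/(75/17) = 0.68.

0.68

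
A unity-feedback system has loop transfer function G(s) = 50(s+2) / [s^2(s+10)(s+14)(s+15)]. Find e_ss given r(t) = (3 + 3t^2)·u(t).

126

G(s) has two factors of s in the denominator, so the system is type 2. By superposition:
  • 3: tracked with zero error.
  • 3t^2: e_ss = 6/K_a with K_a=1/21 → 126.
Total e_ss = 126.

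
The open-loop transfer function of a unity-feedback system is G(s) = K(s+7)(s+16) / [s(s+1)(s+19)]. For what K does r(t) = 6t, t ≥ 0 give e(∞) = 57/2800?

50

The open loop has one pole at the origin → type 1 system.
K_v = lim_{s→0} s·G(s) = K·7·16 / (1·19) = (112/19)·K.
e_ss = 6/K_v = 57/2800 ⇒ K_v = 5600/19 ⇒ K = (5600/19)/(112/19) = 50.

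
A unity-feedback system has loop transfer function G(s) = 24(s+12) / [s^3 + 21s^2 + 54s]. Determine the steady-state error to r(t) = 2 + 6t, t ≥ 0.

1.125

Lowest-order denominator term is 54s, so the open loop has 1 pole at the origin → type 1 system. Treating each term separately:
  • 2: tracked with zero error.
  • 6t: e_ss = 6/K_v with K_v=16/3 → 1.125.
Total e_ss = 1.125.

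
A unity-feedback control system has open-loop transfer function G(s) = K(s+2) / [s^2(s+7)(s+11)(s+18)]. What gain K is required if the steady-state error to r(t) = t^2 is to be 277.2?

The open loop has two poles at the origin → type 2 system.
K_a = lim_{s→0} s^2·G(s) = K·2 / (7·11·18) = (1/693)·K.
e_ss = 2/K_a = 277.2 ⇒ K_a = 5/693 ⇒ K = (5/693)/(1/693) = 5.

5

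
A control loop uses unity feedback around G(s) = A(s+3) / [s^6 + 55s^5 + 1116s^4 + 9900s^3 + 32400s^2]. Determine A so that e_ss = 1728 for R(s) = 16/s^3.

100

Lowest-order denominator term is 32400s^2, so the open loop has 2 poles at the origin → type 2 system.
K_a = lim_{s→0} s^2·G(s) = A·3 / 32400 = (1/10800)·A.
e_ss = 16/K_a = 1728 ⇒ K_a = 1/108 ⇒ A = (1/108)/(1/10800) = 100.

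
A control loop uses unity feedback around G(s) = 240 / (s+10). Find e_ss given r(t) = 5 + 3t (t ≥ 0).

No free integrators in G(s): this is a type 0 system. Taking each input component in turn:
  • 5: e_ss = 5/(1+K_p) with K_p=24 → 0.2.
  • 3t: a type-0 system cannot track it, e_ss → ∞.
The unbounded component dominates.

infinity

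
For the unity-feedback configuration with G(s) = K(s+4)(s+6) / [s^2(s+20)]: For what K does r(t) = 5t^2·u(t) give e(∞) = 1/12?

100

G(s) has two factors of s in the denominator, so the system is type 2.
K_a = lim_{s→0} s^2·G(s) = K·4·6 / (20) = 1.2·K.
e_ss = 10/K_a = 1/12 ⇒ K_a = 120 ⇒ K = 120/1.2 = 100.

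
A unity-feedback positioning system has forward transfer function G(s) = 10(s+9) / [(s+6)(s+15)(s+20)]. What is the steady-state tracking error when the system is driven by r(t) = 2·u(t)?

40/21

G(s) has no factors of s in the denominator, so the system is type 0.
K_p = lim_{s→0} G(s) = 10·9 / (6·15·20) = 0.05.
e_ss = 2/(1 + K_p) = 2/1.05 = 40/21.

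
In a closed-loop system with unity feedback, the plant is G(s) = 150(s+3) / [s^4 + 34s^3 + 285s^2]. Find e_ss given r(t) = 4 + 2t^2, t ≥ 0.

38/15

The denominator has no term below 285s^2 — 2 poles at s=0, type 2. Treating each term separately:
  • 4: tracked with zero error.
  • 2t^2: e_ss = 4/K_a with K_a=30/19 → 38/15.
Total e_ss = 38/15.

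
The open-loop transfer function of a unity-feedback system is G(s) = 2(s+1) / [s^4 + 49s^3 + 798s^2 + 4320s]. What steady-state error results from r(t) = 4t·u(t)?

Factoring s from the denominator leaves a polynomial with constant term 4320, so the system is type 1.
K_v = lim_{s→0} s·G(s) = 2·1 / 4320 = 1/2160.
e_ss = 4/K_v = 4/(1/2160) = 8640.

8640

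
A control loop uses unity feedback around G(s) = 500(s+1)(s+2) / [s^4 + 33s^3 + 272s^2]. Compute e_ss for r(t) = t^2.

0.544

The denominator has no term below 272s^2 — 2 poles at s=0, type 2.
K_a = lim_{s→0} s^2·G(s) = 500·1·2 / 272 = 125/34.
r(t) = t^2 gives R(s) = 2/s^3.
e_ss = 2/K_a = 2/(125/34) = 0.544.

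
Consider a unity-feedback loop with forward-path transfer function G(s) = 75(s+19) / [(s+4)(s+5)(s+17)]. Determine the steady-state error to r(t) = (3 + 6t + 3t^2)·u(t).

No free integrators in G(s): this is a type 0 system. Taking each input component in turn:
  • 3: e_ss = 3/(1+K_p) with K_p=285/68 → 204/353.
  • 6t: a type-0 system cannot track it, e_ss → ∞.
  • 3t^2: a type-0 system cannot track it, e_ss → ∞.
The unbounded component dominates.

infinity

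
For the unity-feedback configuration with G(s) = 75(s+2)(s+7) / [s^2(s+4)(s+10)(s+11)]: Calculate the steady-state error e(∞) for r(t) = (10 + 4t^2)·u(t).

Two free integrators in G(s): this is a type 2 system. Treating each term separately:
  • 10: tracked with zero error.
  • 4t^2: e_ss = 8/K_a with K_a=105/44 → 352/105.
Total e_ss = 352/105.

352/105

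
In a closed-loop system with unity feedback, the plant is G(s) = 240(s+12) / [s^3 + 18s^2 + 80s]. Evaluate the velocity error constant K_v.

The denominator has no term below 80s — 1 pole at s=0, type 1.
K_v = lim_{s→0} s·G(s) = 240·12 / 80 = 36.

36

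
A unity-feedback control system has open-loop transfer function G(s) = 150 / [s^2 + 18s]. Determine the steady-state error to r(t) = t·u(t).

The denominator has no term below 18s — 1 pole at s=0, type 1.
K_v = lim_{s→0} s·G(s) = 150 / 18 = 25/3.
e_ss = 1/K_v = 1/(25/3) = 0.12.

0.12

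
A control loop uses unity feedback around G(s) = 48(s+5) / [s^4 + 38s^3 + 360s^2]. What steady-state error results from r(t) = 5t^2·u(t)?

The denominator has no term below 360s^2 — 2 poles at s=0, type 2.
K_a = lim_{s→0} s^2·G(s) = 48·5 / 360 = 2/3.
r(t) = 5t^2 gives R(s) = 10/s^3.
e_ss = 10/K_a = 10/(2/3) = 15.

15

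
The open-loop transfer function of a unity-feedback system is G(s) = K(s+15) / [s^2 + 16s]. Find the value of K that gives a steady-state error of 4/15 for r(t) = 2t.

8

Lowest-order denominator term is 16s, so the open loop has 1 pole at the origin → type 1 system.
K_v = lim_{s→0} s·G(s) = K·15 / 16 = 0.9375·K.
e_ss = 2/K_v = 4/15 ⇒ K_v = 7.5 ⇒ K = 7.5/0.9375 = 8.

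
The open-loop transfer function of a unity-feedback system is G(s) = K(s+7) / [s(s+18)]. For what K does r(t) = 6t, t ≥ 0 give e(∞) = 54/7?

The open loop has one pole at the origin → type 1 system.
K_v = lim_{s→0} s·G(s) = K·7 / (18) = (7/18)·K.
e_ss = 6/K_v = 54/7 ⇒ K_v = 7/9 ⇒ K = (7/9)/(7/18) = 2.

2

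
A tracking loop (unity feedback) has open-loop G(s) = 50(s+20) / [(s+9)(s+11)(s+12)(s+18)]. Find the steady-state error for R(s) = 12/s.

16038/1399

G(s) has no factors of s in the denominator, so the system is type 0.
K_p = lim_{s→0} G(s) = 50·20 / (9·11·12·18) = 125/2673.
e_ss = 12/(1 + K_p) = 12/(2798/2673) = 16038/1399.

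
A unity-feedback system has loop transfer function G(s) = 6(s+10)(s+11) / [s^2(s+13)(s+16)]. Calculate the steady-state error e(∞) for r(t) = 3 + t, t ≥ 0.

0

The open loop has two poles at the origin → type 2 system. Taking each input component in turn:
  • 3: tracked with zero error.
  • t: tracked with zero error.
Total e_ss = 0.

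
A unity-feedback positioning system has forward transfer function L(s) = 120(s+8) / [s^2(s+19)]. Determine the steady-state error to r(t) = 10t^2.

19/48

Two free integrators in L(s): this is a type 2 system.
K_a = lim_{s→0} s^2·L(s) = 120·8 / (19) = 960/19.
r(t) = 10t^2 gives R(s) = 20/s^3.
e_ss = 20/K_a = 20/(960/19) = 19/48.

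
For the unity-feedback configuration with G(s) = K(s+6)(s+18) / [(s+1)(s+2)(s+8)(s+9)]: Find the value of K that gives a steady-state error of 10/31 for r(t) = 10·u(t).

40

System type = 0 (no poles at s=0).
K_p = lim_{s→0} G(s) = K·6·18 / (1·2·8·9) = 0.75·K.
e_ss = 10/(1 + K_p) = 10/31 ⇒ 1 + 0.75·K = 31 ⇒ K = 40.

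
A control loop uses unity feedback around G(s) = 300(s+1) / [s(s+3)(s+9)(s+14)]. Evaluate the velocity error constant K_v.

50/63

System type = 1 (one pole at s=0).
K_v = lim_{s→0} s·G(s) = 300·1 / (3·9·14) = 50/63.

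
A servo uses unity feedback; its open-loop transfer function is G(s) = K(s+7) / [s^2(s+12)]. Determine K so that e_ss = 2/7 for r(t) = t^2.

The open loop has two poles at the origin → type 2 system.
K_a = lim_{s→0} s^2·G(s) = K·7 / (12) = (7/12)·K.
e_ss = 2/K_a = 2/7 ⇒ K_a = 7 ⇒ K = 7/(7/12) = 12.

12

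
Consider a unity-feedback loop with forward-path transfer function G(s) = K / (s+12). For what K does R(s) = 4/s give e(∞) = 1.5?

20

The open loop has no poles at the origin → type 0 system.
K_p = lim_{s→0} G(s) = K / (12) = (1/12)·K.
e_ss = 4/(1 + K_p) = 1.5 ⇒ 1 + (1/12)·K = 8/3 ⇒ K = 20.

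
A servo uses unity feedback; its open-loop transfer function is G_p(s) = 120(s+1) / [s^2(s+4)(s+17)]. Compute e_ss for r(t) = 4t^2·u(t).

System type = 2 (two poles at s=0).
K_a = lim_{s→0} s^2·G_p(s) = 120·1 / (4·17) = 30/17.
r(t) = 4t^2 gives R(s) = 8/s^3.
e_ss = 8/K_a = 8/(30/17) = 68/15.

68/15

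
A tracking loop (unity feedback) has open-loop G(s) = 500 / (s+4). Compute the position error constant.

G(s) has no factors of s in the denominator, so the system is type 0.
K_p = lim_{s→0} G(s) = 500 / (4) = 125.

125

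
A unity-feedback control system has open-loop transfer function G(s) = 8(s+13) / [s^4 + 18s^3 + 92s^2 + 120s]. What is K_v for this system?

Factoring s from the denominator leaves a polynomial with constant term 120, so the system is type 1.
K_v = lim_{s→0} s·G(s) = 8·13 / 120 = 13/15.

13/15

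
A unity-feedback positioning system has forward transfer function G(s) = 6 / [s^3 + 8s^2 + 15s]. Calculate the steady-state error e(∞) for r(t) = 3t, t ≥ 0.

Factoring s from the denominator leaves a polynomial with constant term 15, so the system is type 1.
K_v = lim_{s→0} s·G(s) = 6 / 15 = 0.4.
e_ss = 3/K_v = 3/0.4 = 7.5.

7.5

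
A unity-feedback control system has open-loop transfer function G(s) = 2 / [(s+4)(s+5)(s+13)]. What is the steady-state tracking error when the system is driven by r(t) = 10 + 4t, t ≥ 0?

infinity

No free integrators in G(s): this is a type 0 system. By superposition:
  • 10: e_ss = 10/(1+K_p) with K_p=1/130 → 1300/131.
  • 4t: a type-0 system cannot track it, e_ss → ∞.
The unbounded component dominates.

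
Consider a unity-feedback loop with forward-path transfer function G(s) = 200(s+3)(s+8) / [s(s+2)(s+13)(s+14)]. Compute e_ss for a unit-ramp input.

G(s) has one factor of s in the denominator, so the system is type 1.
K_v = lim_{s→0} s·G(s) = 200·3·8 / (2·13·14) = 1200/91.
e_ss = 1/K_v = 1/(1200/91) = 91/1200.

91/1200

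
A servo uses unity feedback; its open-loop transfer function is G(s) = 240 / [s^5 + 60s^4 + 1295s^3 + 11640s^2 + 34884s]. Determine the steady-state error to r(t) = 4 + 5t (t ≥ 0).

Lowest-order denominator term is 34884s, so the open loop has 1 pole at the origin → type 1 system. Treating each term separately:
  • 4: tracked with zero error.
  • 5t: e_ss = 5/K_v with K_v=20/2907 → 726.75.
Total e_ss = 726.75.

726.75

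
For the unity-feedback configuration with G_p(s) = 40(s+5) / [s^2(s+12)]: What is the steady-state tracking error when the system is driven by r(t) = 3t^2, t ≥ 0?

0.36

G_p(s) has two factors of s in the denominator, so the system is type 2.
K_a = lim_{s→0} s^2·G_p(s) = 40·5 / (12) = 50/3.
r(t) = 3t^2 gives R(s) = 6/s^3.
e_ss = 6/K_a = 6/(50/3) = 0.36.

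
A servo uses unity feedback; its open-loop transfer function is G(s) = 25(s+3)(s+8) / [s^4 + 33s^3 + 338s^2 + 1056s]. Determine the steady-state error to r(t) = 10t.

17.6

Lowest-order denominator term is 1056s, so the open loop has 1 pole at the origin → type 1 system.
K_v = lim_{s→0} s·G(s) = 25·3·8 / 1056 = 25/44.
e_ss = 10/K_v = 10/(25/44) = 17.6.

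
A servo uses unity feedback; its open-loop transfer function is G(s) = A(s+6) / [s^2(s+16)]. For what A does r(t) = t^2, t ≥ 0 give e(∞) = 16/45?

System type = 2 (two poles at s=0).
K_a = lim_{s→0} s^2·G(s) = A·6 / (16) = 0.375·A.
e_ss = 2/K_a = 16/45 ⇒ K_a = 5.625 ⇒ A = 5.625/0.375 = 15.

15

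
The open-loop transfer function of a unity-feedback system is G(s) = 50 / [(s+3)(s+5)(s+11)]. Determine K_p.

10/33

G(s) has no factors of s in the denominator, so the system is type 0.
K_p = lim_{s→0} G(s) = 50 / (3·5·11) = 10/33.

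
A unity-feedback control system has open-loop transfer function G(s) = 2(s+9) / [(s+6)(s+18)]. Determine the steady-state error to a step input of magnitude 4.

24/7

The open loop has no poles at the origin → type 0 system.
K_p = lim_{s→0} G(s) = 2·9 / (6·18) = 1/6.
e_ss = 4/(1 + K_p) = 4/(7/6) = 24/7.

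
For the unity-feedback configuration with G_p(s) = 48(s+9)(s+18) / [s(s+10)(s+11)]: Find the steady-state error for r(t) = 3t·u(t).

System type = 1 (one pole at s=0).
K_v = lim_{s→0} s·G_p(s) = 48·9·18 / (10·11) = 3888/55.
e_ss = 3/K_v = 3/(3888/55) = 55/1296.

55/1296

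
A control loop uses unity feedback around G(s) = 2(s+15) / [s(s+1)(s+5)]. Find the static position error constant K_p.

K_p = lim_{s→0} G(s); with 1 pole at the origin the limit diverges, so K_p = ∞.

infinity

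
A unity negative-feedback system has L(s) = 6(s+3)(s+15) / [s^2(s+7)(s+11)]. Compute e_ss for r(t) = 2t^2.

L(s) has two factors of s in the denominator, so the system is type 2.
K_a = lim_{s→0} s^2·L(s) = 6·3·15 / (7·11) = 270/77.
r(t) = 2t^2 gives R(s) = 4/s^3.
e_ss = 4/K_a = 4/(270/77) = 154/135.

154/135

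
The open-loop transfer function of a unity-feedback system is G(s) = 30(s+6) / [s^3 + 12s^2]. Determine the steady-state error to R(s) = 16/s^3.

Lowest-order denominator term is 12s^2, so the open loop has 2 poles at the origin → type 2 system.
K_a = lim_{s→0} s^2·G(s) = 30·6 / 12 = 15.
r(t) = 8t^2 gives R(s) = 16/s^3.
e_ss = 16/K_a = 16/15.

16/15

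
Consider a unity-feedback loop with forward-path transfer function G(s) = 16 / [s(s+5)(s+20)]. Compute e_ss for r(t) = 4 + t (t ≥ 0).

6.25

One free integrator in G(s): this is a type 1 system. Treating each term separately:
  • 4: tracked with zero error.
  • t: e_ss = 1/K_v with K_v=0.16 → 6.25.
Total e_ss = 6.25.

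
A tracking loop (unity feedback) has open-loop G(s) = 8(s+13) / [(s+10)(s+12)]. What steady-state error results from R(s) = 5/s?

75/28

G(s) has no factors of s in the denominator, so the system is type 0.
K_p = lim_{s→0} G(s) = 8·13 / (10·12) = 13/15.
e_ss = 5/(1 + K_p) = 5/(28/15) = 75/28.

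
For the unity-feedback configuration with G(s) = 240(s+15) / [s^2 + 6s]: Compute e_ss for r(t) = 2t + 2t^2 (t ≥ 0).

infinity

Factoring s from the denominator leaves a polynomial with constant term 6, so the system is type 1. Taking each input component in turn:
  • 2t: e_ss = 2/K_v with K_v=600 → 1/300.
  • 2t^2: a type-1 system cannot track it, e_ss → ∞.
The unbounded component dominates.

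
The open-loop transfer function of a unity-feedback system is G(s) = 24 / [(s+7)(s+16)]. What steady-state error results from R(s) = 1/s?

14/17

G(s) has no factors of s in the denominator, so the system is type 0.
K_p = lim_{s→0} G(s) = 24 / (7·16) = 3/14.
e_ss = 1/(1 + K_p) = 1/(17/14) = 14/17.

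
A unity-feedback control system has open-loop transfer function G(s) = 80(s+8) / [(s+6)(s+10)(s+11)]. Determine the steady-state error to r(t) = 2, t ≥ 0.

The open loop has no poles at the origin → type 0 system.
K_p = lim_{s→0} G(s) = 80·8 / (6·10·11) = 32/33.
e_ss = 2/(1 + K_p) = 2/(65/33) = 66/65.

66/65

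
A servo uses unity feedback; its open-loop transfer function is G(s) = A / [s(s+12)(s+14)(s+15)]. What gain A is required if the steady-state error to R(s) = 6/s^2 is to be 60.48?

One free integrator in G(s): this is a type 1 system.
K_v = lim_{s→0} s·G(s) = A / (12·14·15) = (1/2520)·A.
e_ss = 6/K_v = 60.48 ⇒ K_v = 25/252 ⇒ A = (25/252)/(1/2520) = 250.

250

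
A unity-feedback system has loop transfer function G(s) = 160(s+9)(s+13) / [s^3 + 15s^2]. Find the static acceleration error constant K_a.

The denominator has no term below 15s^2 — 2 poles at s=0, type 2.
K_a = lim_{s→0} s^2·G(s) = 160·9·13 / 15 = 1248.

1248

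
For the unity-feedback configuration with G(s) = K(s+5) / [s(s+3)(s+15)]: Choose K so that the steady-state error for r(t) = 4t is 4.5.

8

The open loop has one pole at the origin → type 1 system.
K_v = lim_{s→0} s·G(s) = K·5 / (3·15) = (1/9)·K.
e_ss = 4/K_v = 4.5 ⇒ K_v = 8/9 ⇒ K = (8/9)/(1/9) = 8.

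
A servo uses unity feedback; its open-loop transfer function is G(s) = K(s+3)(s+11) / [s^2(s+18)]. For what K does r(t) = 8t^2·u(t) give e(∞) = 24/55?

G(s) has two factors of s in the denominator, so the system is type 2.
K_a = lim_{s→0} s^2·G(s) = K·3·11 / (18) = (11/6)·K.
e_ss = 16/K_a = 24/55 ⇒ K_a = 110/3 ⇒ K = (110/3)/(11/6) = 20.

20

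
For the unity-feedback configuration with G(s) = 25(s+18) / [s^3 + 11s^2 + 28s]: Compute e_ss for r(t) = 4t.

Factoring s from the denominator leaves a polynomial with constant term 28, so the system is type 1.
K_v = lim_{s→0} s·G(s) = 25·18 / 28 = 225/14.
e_ss = 4/K_v = 4/(225/14) = 56/225.

56/225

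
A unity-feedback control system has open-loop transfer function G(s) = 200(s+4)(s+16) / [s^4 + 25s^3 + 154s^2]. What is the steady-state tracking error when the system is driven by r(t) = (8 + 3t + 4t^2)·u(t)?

77/800

Lowest-order denominator term is 154s^2, so the open loop has 2 poles at the origin → type 2 system. By superposition:
  • 8: tracked with zero error.
  • 3t: tracked with zero error.
  • 4t^2: e_ss = 8/K_a with K_a=6400/77 → 77/800.
Total e_ss = 77/800.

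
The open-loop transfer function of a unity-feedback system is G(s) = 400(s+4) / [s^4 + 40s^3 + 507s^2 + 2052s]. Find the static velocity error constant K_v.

400/513

The denominator has no term below 2052s — 1 pole at s=0, type 1.
K_v = lim_{s→0} s·G(s) = 400·4 / 2052 = 400/513.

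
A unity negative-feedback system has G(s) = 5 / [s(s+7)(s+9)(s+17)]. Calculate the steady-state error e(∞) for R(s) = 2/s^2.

428.4

One free integrator in G(s): this is a type 1 system.
K_v = lim_{s→0} s·G(s) = 5 / (7·9·17) = 5/1071.
e_ss = 2/K_v = 2/(5/1071) = 428.4.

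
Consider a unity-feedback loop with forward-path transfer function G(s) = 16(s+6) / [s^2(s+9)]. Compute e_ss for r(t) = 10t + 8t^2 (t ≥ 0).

G(s) has two factors of s in the denominator, so the system is type 2. Treating each term separately:
  • 10t: tracked with zero error.
  • 8t^2: e_ss = 16/K_a with K_a=32/3 → 1.5.
Total e_ss = 1.5.

1.5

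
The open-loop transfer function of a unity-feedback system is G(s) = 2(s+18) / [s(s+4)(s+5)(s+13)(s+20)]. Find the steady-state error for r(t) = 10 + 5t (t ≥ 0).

The open loop has one pole at the origin → type 1 system. Treating each term separately:
  • 10: tracked with zero error.
  • 5t: e_ss = 5/K_v with K_v=9/1300 → 6500/9.
Total e_ss = 6500/9.

6500/9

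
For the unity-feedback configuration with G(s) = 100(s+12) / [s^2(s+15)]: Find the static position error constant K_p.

infinity

K_p = lim_{s→0} G(s); with 2 poles at the origin the limit diverges, so K_p = ∞.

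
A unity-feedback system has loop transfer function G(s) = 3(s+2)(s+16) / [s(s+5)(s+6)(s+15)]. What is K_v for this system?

16/75

The open loop has one pole at the origin → type 1 system.
K_v = lim_{s→0} s·G(s) = 3·2·16 / (5·6·15) = 16/75.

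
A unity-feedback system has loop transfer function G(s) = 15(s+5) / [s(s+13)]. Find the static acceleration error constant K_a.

0

The open loop has one pole at the origin → type 1 system.
K_a = lim_{s→0} s^2·G(s) = 0 (the extra factor of s kills the finite limit).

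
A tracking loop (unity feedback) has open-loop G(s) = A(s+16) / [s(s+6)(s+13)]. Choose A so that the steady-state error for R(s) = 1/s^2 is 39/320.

40

The open loop has one pole at the origin → type 1 system.
K_v = lim_{s→0} s·G(s) = A·16 / (6·13) = (8/39)·A.
e_ss = 1/K_v = 39/320 ⇒ K_v = 320/39 ⇒ A = (320/39)/(8/39) = 40.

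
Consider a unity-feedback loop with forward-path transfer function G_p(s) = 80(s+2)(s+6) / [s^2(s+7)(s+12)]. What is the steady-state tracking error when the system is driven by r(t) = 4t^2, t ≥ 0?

0.7

The open loop has two poles at the origin → type 2 system.
K_a = lim_{s→0} s^2·G_p(s) = 80·2·6 / (7·12) = 80/7.
r(t) = 4t^2 gives R(s) = 8/s^3.
e_ss = 8/K_a = 8/(80/7) = 0.7.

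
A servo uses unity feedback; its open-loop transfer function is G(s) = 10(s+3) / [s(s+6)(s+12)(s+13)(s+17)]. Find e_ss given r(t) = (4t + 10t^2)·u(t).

System type = 1 (one pole at s=0). By superposition:
  • 4t: e_ss = 4/K_v with K_v=5/2652 → 2121.6.
  • 10t^2: a type-1 system cannot track it, e_ss → ∞.
The unbounded component dominates.

infinity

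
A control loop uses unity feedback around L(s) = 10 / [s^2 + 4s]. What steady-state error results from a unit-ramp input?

0.4

The denominator has no term below 4s — 1 pole at s=0, type 1.
K_v = lim_{s→0} s·L(s) = 10 / 4 = 2.5.
e_ss = 1/K_v = 1/2.5 = 0.4.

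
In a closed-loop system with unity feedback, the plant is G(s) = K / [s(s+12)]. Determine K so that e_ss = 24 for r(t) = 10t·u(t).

G(s) has one factor of s in the denominator, so the system is type 1.
K_v = lim_{s→0} s·G(s) = K / (12) = (1/12)·K.
e_ss = 10/K_v = 24 ⇒ K_v = 5/12 ⇒ K = (5/12)/(1/12) = 5.

5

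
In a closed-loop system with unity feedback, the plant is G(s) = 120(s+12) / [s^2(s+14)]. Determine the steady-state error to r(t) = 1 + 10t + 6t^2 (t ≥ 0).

Two free integrators in G(s): this is a type 2 system. Treating each term separately:
  • 1: tracked with zero error.
  • 10t: tracked with zero error.
  • 6t^2: e_ss = 12/K_a with K_a=720/7 → 7/60.
Total e_ss = 7/60.

7/60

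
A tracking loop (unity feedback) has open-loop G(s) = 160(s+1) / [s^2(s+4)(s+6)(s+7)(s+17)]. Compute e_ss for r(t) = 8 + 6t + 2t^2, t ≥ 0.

System type = 2 (two poles at s=0). Taking each input component in turn:
  • 8: tracked with zero error.
  • 6t: tracked with zero error.
  • 2t^2: e_ss = 4/K_a with K_a=20/357 → 71.4.
Total e_ss = 71.4.

71.4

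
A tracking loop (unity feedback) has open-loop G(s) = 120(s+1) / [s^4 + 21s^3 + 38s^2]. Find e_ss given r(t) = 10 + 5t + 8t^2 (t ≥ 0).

Factoring s^2 from the denominator leaves a polynomial with constant term 38, so the system is type 2. By superposition:
  • 10: tracked with zero error.
  • 5t: tracked with zero error.
  • 8t^2: e_ss = 16/K_a with K_a=60/19 → 76/15.
Total e_ss = 76/15.

76/15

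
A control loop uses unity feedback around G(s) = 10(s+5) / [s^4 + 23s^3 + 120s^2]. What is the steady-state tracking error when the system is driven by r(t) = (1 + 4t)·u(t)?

Lowest-order denominator term is 120s^2, so the open loop has 2 poles at the origin → type 2 system. Taking each input component in turn:
  • 1: tracked with zero error.
  • 4t: tracked with zero error.
Total e_ss = 0.

0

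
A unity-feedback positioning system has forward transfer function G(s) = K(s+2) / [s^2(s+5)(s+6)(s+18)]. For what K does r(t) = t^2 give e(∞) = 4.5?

120

Two free integrators in G(s): this is a type 2 system.
K_a = lim_{s→0} s^2·G(s) = K·2 / (5·6·18) = (1/270)·K.
e_ss = 2/K_a = 4.5 ⇒ K_a = 4/9 ⇒ K = (4/9)/(1/270) = 120.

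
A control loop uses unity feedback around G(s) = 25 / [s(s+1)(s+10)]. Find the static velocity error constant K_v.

System type = 1 (one pole at s=0).
K_v = lim_{s→0} s·G(s) = 25 / (1·10) = 2.5.

2.5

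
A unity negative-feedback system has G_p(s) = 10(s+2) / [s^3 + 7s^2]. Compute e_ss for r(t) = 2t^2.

Lowest-order denominator term is 7s^2, so the open loop has 2 poles at the origin → type 2 system.
K_a = lim_{s→0} s^2·G_p(s) = 10·2 / 7 = 20/7.
r(t) = 2t^2 gives R(s) = 4/s^3.
e_ss = 4/K_a = 4/(20/7) = 1.4.

1.4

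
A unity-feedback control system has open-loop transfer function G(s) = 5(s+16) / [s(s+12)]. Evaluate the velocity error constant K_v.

The open loop has one pole at the origin → type 1 system.
K_v = lim_{s→0} s·G(s) = 5·16 / (12) = 20/3.

20/3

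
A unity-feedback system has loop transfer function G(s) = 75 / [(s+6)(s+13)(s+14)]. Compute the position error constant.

25/364

G(s) has no factors of s in the denominator, so the system is type 0.
K_p = lim_{s→0} G(s) = 75 / (6·13·14) = 25/364.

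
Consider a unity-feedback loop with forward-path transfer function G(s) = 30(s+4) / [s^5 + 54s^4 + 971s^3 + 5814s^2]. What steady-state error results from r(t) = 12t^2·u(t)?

1162.8

The denominator has no term below 5814s^2 — 2 poles at s=0, type 2.
K_a = lim_{s→0} s^2·G(s) = 30·4 / 5814 = 20/969.
r(t) = 12t^2 gives R(s) = 24/s^3.
e_ss = 24/K_a = 24/(20/969) = 1162.8.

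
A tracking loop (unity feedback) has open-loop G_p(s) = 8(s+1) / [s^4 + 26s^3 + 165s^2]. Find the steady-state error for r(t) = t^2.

41.25

The denominator has no term below 165s^2 — 2 poles at s=0, type 2.
K_a = lim_{s→0} s^2·G_p(s) = 8·1 / 165 = 8/165.
r(t) = t^2 gives R(s) = 2/s^3.
e_ss = 2/K_a = 2/(8/165) = 41.25.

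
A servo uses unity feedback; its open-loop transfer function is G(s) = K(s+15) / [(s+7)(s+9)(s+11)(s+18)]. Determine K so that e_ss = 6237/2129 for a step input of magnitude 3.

20

G(s) has no factors of s in the denominator, so the system is type 0.
K_p = lim_{s→0} G(s) = K·15 / (7·9·11·18) = (5/4158)·K.
e_ss = 3/(1 + K_p) = 6237/2129 ⇒ 1 + (5/4158)·K = 2129/2079 ⇒ K = 20.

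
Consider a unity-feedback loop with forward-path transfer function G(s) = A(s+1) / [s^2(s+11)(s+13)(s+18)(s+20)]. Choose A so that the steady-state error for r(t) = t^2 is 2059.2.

50

System type = 2 (two poles at s=0).
K_a = lim_{s→0} s^2·G(s) = A·1 / (11·13·18·20) = (1/51480)·A.
e_ss = 2/K_a = 2059.2 ⇒ K_a = 5/5148 ⇒ A = (5/5148)/(1/51480) = 50.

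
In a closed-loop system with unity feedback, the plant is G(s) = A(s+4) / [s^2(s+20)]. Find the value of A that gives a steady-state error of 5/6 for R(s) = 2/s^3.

System type = 2 (two poles at s=0).
K_a = lim_{s→0} s^2·G(s) = A·4 / (20) = 0.2·A.
e_ss = 2/K_a = 5/6 ⇒ K_a = 2.4 ⇒ A = 2.4/0.2 = 12.

12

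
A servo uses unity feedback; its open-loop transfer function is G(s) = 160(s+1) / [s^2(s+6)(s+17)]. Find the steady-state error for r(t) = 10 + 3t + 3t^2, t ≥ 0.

3.825

System type = 2 (two poles at s=0). Taking each input component in turn:
  • 10: tracked with zero error.
  • 3t: tracked with zero error.
  • 3t^2: e_ss = 6/K_a with K_a=80/51 → 3.825.
Total e_ss = 3.825.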